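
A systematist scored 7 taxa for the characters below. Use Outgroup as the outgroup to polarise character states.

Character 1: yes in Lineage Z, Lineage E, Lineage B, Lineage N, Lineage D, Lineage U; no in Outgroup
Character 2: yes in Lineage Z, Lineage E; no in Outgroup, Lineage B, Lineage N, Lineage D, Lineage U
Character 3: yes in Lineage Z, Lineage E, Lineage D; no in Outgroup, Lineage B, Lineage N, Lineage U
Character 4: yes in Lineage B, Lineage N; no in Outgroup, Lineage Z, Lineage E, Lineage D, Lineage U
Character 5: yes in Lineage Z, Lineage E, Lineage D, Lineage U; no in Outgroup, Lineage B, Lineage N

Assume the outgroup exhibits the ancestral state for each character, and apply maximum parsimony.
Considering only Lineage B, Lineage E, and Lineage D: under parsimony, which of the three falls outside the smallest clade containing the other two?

The outgroup has state 'no' for every character, so 'yes' is the derived state throughout.
Character 1 (derived state 'yes') is shared by all ingroup taxa — unites the whole ingroup.
Only Lineage E and Lineage Z show the derived state 'yes' for Character 2, supporting them as a clade.
Character 3: derived state 'yes' in Lineage D, Lineage E, and Lineage Z only — synapomorphy for {Lineage D, Lineage E, Lineage Z}.
Character 4: derived state 'yes' in Lineage B and Lineage N only — synapomorphy for {Lineage B, Lineage N}.
Character 5: derived state 'yes' in Lineage D, Lineage E, Lineage U, and Lineage Z only — synapomorphy for {Lineage D, Lineage E, Lineage U, Lineage Z}.
Most parsimonious ingroup topology: ((((Lineage Z,Lineage E),Lineage D),Lineage U),(Lineage B,Lineage N)).
Lineage E and Lineage D share a more recent common ancestor with each other than either does with Lineage B, so Lineage B is the least closely related of the three.

Lineage B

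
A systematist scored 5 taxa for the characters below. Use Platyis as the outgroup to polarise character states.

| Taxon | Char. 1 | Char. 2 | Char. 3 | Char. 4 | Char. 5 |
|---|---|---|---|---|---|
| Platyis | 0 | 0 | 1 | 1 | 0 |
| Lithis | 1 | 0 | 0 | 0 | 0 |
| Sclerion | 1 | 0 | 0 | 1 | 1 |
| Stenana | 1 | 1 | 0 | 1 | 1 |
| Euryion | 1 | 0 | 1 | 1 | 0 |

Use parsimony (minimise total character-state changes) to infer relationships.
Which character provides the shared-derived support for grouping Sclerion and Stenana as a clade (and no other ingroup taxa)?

Char. 5

Character polarity is set by the outgroup: the derived state is whichever differs from the outgroup's state, so for Char. 3, Char. 4 the derived state is '0', and for the remaining characters it is '1'.
All ingroup taxa share the derived state '1' for Char. 1; it defines the ingroup but does not resolve relationships within it.
Char. 2: derived state '1' in Stenana only — an autapomorphy, so it tells us nothing about relationships among taxa.
Char. 3: derived state '0' in Lithis, Sclerion, and Stenana only — synapomorphy for {Lithis, Sclerion, Stenana}.
Char. 4 (derived state '0') is unique to Lithis (autapomorphy; uninformative for grouping).
Char. 5: derived state '1' in Sclerion and Stenana only — synapomorphy for {Sclerion, Stenana}.
Most parsimonious ingroup topology: ((Lithis,(Sclerion,Stenana)),Euryion).
The clade {Sclerion, Stenana} is supported by Char. 5: its derived state '1' occurs in exactly those taxa and in no other taxon (including the outgroup).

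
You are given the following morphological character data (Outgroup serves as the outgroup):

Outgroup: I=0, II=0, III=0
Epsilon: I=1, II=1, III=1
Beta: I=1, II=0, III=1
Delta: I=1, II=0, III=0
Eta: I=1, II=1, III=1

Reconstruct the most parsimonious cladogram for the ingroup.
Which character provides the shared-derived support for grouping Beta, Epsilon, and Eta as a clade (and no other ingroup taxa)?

The outgroup has state '0' for every character, so '1' is the derived state throughout.
All ingroup taxa share the derived state '1' for I; it defines the ingroup but does not resolve relationships within it.
Only Epsilon and Eta show the derived state '1' for II, supporting them as a clade.
III: derived state '1' in Beta, Epsilon, and Eta only — synapomorphy for {Beta, Epsilon, Eta}.
Most parsimonious ingroup topology: (((Epsilon,Eta),Beta),Delta).
The clade {Beta, Epsilon, Eta} is supported by III: its derived state '1' occurs in exactly those taxa and in no other taxon (including the outgroup).

III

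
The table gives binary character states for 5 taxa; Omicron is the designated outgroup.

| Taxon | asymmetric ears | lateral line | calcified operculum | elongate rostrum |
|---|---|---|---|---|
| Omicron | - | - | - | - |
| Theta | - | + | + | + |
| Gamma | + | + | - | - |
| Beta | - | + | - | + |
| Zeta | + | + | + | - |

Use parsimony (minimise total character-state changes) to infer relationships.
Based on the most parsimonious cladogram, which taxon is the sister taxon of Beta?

The outgroup has state '-' for every character, so '+' is the derived state throughout.
Only Gamma and Zeta show the derived state '+' for asymmetric ears, supporting them as a clade.
All ingroup taxa share the derived state '+' for lateral line; it defines the ingroup but does not resolve relationships within it.
calcified operculum groups Theta and Zeta, which is incompatible with the clades supported by the remaining characters; treating it as convergent (homoplasy) costs fewer steps than any alternative tree.
Only Beta and Theta show the derived state '+' for elongate rostrum, supporting them as a clade.
Most parsimonious ingroup topology: ((Theta,Beta),(Gamma,Zeta)).
Beta and Theta form a cherry on this tree, so they are sister taxa.

Theta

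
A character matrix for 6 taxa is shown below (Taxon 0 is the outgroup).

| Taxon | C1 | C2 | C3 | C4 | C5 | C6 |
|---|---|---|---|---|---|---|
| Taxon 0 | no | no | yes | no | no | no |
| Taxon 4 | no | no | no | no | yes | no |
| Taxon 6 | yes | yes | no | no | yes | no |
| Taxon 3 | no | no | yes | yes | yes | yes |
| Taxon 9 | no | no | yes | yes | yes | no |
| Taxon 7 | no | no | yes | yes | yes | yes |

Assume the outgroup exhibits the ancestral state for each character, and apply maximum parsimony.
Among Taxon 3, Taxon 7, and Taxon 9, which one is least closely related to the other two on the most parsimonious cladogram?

Character polarity is set by the outgroup: the derived state is whichever differs from the outgroup's state, so for C3 the derived state is 'no', and for the remaining characters it is 'yes'.
C1 (derived state 'yes') is unique to Taxon 6 (autapomorphy; uninformative for grouping).
C2 (derived state 'yes') is unique to Taxon 6 (autapomorphy; uninformative for grouping).
Only Taxon 4 and Taxon 6 show the derived state 'no' for C3, supporting them as a clade.
Only Taxon 3, Taxon 7, and Taxon 9 show the derived state 'yes' for C4, supporting them as a clade.
All ingroup taxa share the derived state 'yes' for C5; it defines the ingroup but does not resolve relationships within it.
C6: derived state 'yes' in Taxon 3 and Taxon 7 only — synapomorphy for {Taxon 3, Taxon 7}.
Most parsimonious ingroup topology: ((Taxon 4,Taxon 6),((Taxon 3,Taxon 7),Taxon 9)).
Taxon 3 and Taxon 7 share a more recent common ancestor with each other than either does with Taxon 9, so Taxon 9 is the least closely related of the three.

Taxon 9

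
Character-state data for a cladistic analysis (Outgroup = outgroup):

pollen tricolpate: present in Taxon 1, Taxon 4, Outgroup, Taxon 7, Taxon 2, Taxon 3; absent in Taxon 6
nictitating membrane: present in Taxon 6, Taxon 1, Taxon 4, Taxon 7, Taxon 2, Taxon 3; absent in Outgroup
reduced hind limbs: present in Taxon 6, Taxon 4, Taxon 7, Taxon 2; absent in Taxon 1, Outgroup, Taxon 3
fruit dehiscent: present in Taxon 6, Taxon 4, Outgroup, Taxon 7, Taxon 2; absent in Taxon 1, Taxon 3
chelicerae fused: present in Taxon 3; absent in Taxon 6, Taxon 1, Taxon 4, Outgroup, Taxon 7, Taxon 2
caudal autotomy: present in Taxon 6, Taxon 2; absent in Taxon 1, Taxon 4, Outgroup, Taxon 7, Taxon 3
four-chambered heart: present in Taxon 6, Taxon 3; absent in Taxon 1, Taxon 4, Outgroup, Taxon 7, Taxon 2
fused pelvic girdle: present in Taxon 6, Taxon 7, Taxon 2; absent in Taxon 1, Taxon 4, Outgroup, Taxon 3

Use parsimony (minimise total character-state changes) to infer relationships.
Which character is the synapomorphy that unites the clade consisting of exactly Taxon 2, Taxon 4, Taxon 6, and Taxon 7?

reduced hind limbs

Character polarity is set by the outgroup: the derived state is whichever differs from the outgroup's state, so for pollen tricolpate, fruit dehiscent the derived state is 'absent', and for the remaining characters it is 'present'.
pollen tricolpate: derived state 'absent' in Taxon 6 only — an autapomorphy, so it tells us nothing about relationships among taxa.
nictitating membrane (derived state 'present') is shared by all ingroup taxa — unites the whole ingroup.
Only Taxon 2, Taxon 4, Taxon 6, and Taxon 7 show the derived state 'present' for reduced hind limbs, supporting them as a clade.
fruit dehiscent (derived state 'absent') is shared by Taxon 1 and Taxon 3 — a synapomorphy uniting that clade.
chelicerae fused (derived state 'present') is unique to Taxon 3 (autapomorphy; uninformative for grouping).
caudal autotomy (derived state 'present') is shared by Taxon 2 and Taxon 6 — a synapomorphy uniting that clade.
four-chambered heart groups Taxon 3 and Taxon 6, which is incompatible with the clades supported by the remaining characters; treating it as convergent (homoplasy) costs fewer steps than any alternative tree.
fused pelvic girdle (derived state 'present') is shared by Taxon 2, Taxon 6, and Taxon 7 — a synapomorphy uniting that clade.
Most parsimonious ingroup topology: ((Taxon 1,Taxon 3),((Taxon 7,(Taxon 6,Taxon 2)),Taxon 4)).
The clade {Taxon 2, Taxon 4, Taxon 6, Taxon 7} is supported by reduced hind limbs: its derived state 'present' occurs in exactly those taxa and in no other taxon (including the outgroup).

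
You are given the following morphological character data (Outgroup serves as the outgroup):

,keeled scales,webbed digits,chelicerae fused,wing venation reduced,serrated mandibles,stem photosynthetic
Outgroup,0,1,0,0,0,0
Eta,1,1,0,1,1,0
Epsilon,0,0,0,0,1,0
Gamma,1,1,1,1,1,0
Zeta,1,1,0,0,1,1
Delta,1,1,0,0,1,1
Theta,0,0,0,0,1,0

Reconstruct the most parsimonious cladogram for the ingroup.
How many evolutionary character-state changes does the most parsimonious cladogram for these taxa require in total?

Character polarity is set by the outgroup: the derived state is whichever differs from the outgroup's state, so for webbed digits the derived state is '0', and for the remaining characters it is '1'.
keeled scales: derived state '1' in Delta, Eta, Gamma, and Zeta only — synapomorphy for {Delta, Eta, Gamma, Zeta}.
webbed digits: derived state '0' in Epsilon and Theta only — synapomorphy for {Epsilon, Theta}.
chelicerae fused (derived state '1') is unique to Gamma (autapomorphy; uninformative for grouping).
Only Eta and Gamma show the derived state '1' for wing venation reduced, supporting them as a clade.
serrated mandibles (derived state '1') is shared by all ingroup taxa — unites the whole ingroup.
stem photosynthetic: derived state '1' in Delta and Zeta only — synapomorphy for {Delta, Zeta}.
Most parsimonious ingroup topology: ((Theta,Epsilon),((Eta,Gamma),(Delta,Zeta))).
Changes per character on this tree: keeled scales: 1; webbed digits: 1; chelicerae fused: 1; wing venation reduced: 1; serrated mandibles: 1; stem photosynthetic: 1.
Total = 6.

6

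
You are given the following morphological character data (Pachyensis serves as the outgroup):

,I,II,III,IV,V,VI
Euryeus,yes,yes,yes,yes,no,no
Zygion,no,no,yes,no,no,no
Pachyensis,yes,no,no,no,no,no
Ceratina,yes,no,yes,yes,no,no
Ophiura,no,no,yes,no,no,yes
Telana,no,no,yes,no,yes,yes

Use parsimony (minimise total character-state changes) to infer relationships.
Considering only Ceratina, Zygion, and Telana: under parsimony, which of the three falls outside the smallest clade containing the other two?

Character polarity is set by the outgroup: the derived state is whichever differs from the outgroup's state, so for I the derived state is 'no', and for the remaining characters it is 'yes'.
I: derived state 'no' in Ophiura, Telana, and Zygion only — synapomorphy for {Ophiura, Telana, Zygion}.
II (derived state 'yes') is unique to Euryeus (autapomorphy; uninformative for grouping).
All ingroup taxa share the derived state 'yes' for III; it defines the ingroup but does not resolve relationships within it.
Only Ceratina and Euryeus show the derived state 'yes' for IV, supporting them as a clade.
V (derived state 'yes') is unique to Telana (autapomorphy; uninformative for grouping).
VI: derived state 'yes' in Ophiura and Telana only — synapomorphy for {Ophiura, Telana}.
Most parsimonious ingroup topology: ((Ceratina,Euryeus),((Ophiura,Telana),Zygion)).
Telana and Zygion share a more recent common ancestor with each other than either does with Ceratina, so Ceratina is the least closely related of the three.

Ceratina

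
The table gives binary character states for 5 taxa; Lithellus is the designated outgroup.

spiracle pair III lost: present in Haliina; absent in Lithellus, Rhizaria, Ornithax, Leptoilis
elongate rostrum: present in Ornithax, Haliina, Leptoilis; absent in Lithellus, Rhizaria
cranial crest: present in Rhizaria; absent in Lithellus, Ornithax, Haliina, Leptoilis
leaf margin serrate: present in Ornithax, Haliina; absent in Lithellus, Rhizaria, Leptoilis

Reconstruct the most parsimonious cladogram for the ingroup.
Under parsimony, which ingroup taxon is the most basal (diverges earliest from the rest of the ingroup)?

The outgroup has state 'absent' for every character, so 'present' is the derived state throughout.
spiracle pair III lost (derived state 'present') is unique to Haliina (autapomorphy; uninformative for grouping).
elongate rostrum (derived state 'present') is shared by Haliina, Leptoilis, and Ornithax — a synapomorphy uniting that clade.
cranial crest (derived state 'present') is unique to Rhizaria (autapomorphy; uninformative for grouping).
Only Haliina and Ornithax show the derived state 'present' for leaf margin serrate, supporting them as a clade.
Most parsimonious ingroup topology: (Rhizaria,((Ornithax,Haliina),Leptoilis)).
Rhizaria is sister to the clade containing all other ingroup taxa, so it is the earliest-diverging (most basal) ingroup lineage.

Rhizaria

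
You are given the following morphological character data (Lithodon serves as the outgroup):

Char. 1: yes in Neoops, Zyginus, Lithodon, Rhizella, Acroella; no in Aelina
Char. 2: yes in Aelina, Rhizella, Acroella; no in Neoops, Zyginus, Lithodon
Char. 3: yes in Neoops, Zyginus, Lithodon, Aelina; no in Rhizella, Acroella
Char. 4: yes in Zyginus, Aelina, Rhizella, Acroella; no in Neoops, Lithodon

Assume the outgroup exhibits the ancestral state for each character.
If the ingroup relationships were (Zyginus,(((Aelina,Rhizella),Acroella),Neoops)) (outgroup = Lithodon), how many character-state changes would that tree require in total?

Map each character onto (Zyginus,(((Aelina,Rhizella),Acroella),Neoops)) (rooted by Lithodon) and count the minimum state changes it requires (Fitch parsimony):
Char. 1: 1; Char. 2: 1; Char. 3: 2; Char. 4: 2.
Total tree length = 6.

6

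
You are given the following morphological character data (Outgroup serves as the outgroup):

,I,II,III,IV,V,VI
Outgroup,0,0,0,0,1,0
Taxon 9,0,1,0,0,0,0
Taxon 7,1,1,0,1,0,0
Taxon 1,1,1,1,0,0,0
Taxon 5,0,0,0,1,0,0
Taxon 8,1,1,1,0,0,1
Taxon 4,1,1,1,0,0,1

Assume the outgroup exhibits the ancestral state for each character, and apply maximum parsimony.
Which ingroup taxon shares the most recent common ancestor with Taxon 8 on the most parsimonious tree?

Taxon 4

Character polarity is set by the outgroup: the derived state is whichever differs from the outgroup's state, so for V the derived state is '0', and for the remaining characters it is '1'.
Only Taxon 1, Taxon 4, Taxon 7, and Taxon 8 show the derived state '1' for I, supporting them as a clade.
II: derived state '1' in Taxon 1, Taxon 4, Taxon 7, Taxon 8, and Taxon 9 only — synapomorphy for {Taxon 1, Taxon 4, Taxon 7, Taxon 8, Taxon 9}.
III: derived state '1' in Taxon 1, Taxon 4, and Taxon 8 only — synapomorphy for {Taxon 1, Taxon 4, Taxon 8}.
IV (state '1') occurs in Taxon 5 and Taxon 7 but conflicts with the nesting implied by the other characters — most parsimoniously interpreted as homoplasy.
V (derived state '0') is shared by all ingroup taxa — unites the whole ingroup.
VI (derived state '1') is shared by Taxon 4 and Taxon 8 — a synapomorphy uniting that clade.
Most parsimonious ingroup topology: ((Taxon 9,(Taxon 7,(Taxon 1,(Taxon 8,Taxon 4)))),Taxon 5).
Taxon 8 and Taxon 4 form a cherry on this tree, so they are sister taxa.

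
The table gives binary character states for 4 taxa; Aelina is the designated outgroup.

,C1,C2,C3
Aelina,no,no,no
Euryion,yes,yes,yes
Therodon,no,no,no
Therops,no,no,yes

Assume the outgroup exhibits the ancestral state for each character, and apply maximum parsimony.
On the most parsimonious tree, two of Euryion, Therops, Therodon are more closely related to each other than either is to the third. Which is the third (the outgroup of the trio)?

Therodon

The outgroup has state 'no' for every character, so 'yes' is the derived state throughout.
C1 (derived state 'yes') is unique to Euryion (autapomorphy; uninformative for grouping).
C2 (derived state 'yes') is unique to Euryion (autapomorphy; uninformative for grouping).
C3: derived state 'yes' in Euryion and Therops only — synapomorphy for {Euryion, Therops}.
Most parsimonious ingroup topology: ((Euryion,Therops),Therodon).
Euryion and Therops share a more recent common ancestor with each other than either does with Therodon, so Therodon is the least closely related of the three.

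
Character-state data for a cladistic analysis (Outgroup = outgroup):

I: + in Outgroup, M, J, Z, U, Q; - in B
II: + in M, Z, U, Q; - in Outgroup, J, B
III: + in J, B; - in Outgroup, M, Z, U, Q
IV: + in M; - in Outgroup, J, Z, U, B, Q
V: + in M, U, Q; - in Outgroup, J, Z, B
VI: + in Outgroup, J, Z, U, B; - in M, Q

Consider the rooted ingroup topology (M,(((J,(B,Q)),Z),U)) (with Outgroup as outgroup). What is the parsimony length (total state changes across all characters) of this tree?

Map each character onto (M,(((J,(B,Q)),Z),U)) (rooted by Outgroup) and count the minimum state changes it requires (Fitch parsimony):
I: 1; II: 3; III: 2; IV: 1; V: 3; VI: 2.
Total tree length = 12.

12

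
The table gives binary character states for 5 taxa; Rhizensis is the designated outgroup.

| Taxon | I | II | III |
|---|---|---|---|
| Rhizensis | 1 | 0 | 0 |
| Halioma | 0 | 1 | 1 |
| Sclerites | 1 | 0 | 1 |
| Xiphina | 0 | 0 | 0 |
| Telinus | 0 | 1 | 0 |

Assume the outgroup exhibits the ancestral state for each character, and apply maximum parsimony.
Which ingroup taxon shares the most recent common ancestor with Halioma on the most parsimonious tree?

Telinus

Character polarity is set by the outgroup: the derived state is whichever differs from the outgroup's state, so for I the derived state is '0', and for the remaining characters it is '1'.
Only Halioma, Telinus, and Xiphina show the derived state '0' for I, supporting them as a clade.
Only Halioma and Telinus show the derived state '1' for II, supporting them as a clade.
III groups Halioma and Sclerites, which is incompatible with the clades supported by the remaining characters; treating it as convergent (homoplasy) costs fewer steps than any alternative tree.
Most parsimonious ingroup topology: (((Halioma,Telinus),Xiphina),Sclerites).
Halioma and Telinus form a cherry on this tree, so they are sister taxa.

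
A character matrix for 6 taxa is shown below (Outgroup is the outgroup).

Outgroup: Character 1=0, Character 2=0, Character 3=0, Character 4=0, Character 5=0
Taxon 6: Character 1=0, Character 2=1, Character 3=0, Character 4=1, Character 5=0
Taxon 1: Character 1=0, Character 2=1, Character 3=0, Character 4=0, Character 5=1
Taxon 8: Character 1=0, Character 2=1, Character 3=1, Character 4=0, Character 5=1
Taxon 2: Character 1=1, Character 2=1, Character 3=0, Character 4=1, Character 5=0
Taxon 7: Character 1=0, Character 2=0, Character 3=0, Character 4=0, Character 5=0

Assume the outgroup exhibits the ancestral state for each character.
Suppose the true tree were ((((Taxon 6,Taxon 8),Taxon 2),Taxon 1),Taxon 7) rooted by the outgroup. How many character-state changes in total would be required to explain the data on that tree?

Map each character onto ((((Taxon 6,Taxon 8),Taxon 2),Taxon 1),Taxon 7) (rooted by Outgroup) and count the minimum state changes it requires (Fitch parsimony):
Character 1: 1; Character 2: 1; Character 3: 1; Character 4: 2; Character 5: 2.
Total tree length = 7.

7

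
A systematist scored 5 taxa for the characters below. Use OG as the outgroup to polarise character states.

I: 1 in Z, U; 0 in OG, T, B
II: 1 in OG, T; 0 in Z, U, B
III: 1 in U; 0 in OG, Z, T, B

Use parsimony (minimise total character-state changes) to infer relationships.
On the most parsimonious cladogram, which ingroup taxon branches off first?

T

Character polarity is set by the outgroup: the derived state is whichever differs from the outgroup's state, so for II the derived state is '0', and for the remaining characters it is '1'.
I: derived state '1' in U and Z only — synapomorphy for {U, Z}.
Only B, U, and Z show the derived state '0' for II, supporting them as a clade.
III: derived state '1' in U only — an autapomorphy, so it tells us nothing about relationships among taxa.
Most parsimonious ingroup topology: (((Z,U),B),T).
T is sister to the clade containing all other ingroup taxa, so it is the earliest-diverging (most basal) ingroup lineage.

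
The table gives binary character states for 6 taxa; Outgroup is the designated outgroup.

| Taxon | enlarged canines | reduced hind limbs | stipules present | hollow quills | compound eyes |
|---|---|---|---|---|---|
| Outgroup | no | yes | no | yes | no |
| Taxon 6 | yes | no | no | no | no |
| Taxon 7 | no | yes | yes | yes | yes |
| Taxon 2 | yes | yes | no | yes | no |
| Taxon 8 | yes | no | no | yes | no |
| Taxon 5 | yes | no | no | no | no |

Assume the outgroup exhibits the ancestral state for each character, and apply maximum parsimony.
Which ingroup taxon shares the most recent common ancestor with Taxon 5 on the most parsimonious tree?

Taxon 6

Character polarity is set by the outgroup: the derived state is whichever differs from the outgroup's state, so for reduced hind limbs, hollow quills the derived state is 'no', and for the remaining characters it is 'yes'.
Only Taxon 2, Taxon 5, Taxon 6, and Taxon 8 show the derived state 'yes' for enlarged canines, supporting them as a clade.
reduced hind limbs: derived state 'no' in Taxon 5, Taxon 6, and Taxon 8 only — synapomorphy for {Taxon 5, Taxon 6, Taxon 8}.
stipules present (derived state 'yes') is unique to Taxon 7 (autapomorphy; uninformative for grouping).
hollow quills: derived state 'no' in Taxon 5 and Taxon 6 only — synapomorphy for {Taxon 5, Taxon 6}.
compound eyes: derived state 'yes' in Taxon 7 only — an autapomorphy, so it tells us nothing about relationships among taxa.
Most parsimonious ingroup topology: ((((Taxon 6,Taxon 5),Taxon 8),Taxon 2),Taxon 7).
Taxon 5 and Taxon 6 form a cherry on this tree, so they are sister taxa.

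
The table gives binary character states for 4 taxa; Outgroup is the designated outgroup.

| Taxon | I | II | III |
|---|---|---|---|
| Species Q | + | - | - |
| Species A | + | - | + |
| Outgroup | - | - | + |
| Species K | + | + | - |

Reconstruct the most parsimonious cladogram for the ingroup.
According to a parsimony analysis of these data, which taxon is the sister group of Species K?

Species Q

Character polarity is set by the outgroup: the derived state is whichever differs from the outgroup's state, so for III the derived state is '-', and for the remaining characters it is '+'.
All ingroup taxa share the derived state '+' for I; it defines the ingroup but does not resolve relationships within it.
II (derived state '+') is unique to Species K (autapomorphy; uninformative for grouping).
III (derived state '-') is shared by Species K and Species Q — a synapomorphy uniting that clade.
Most parsimonious ingroup topology: ((Species K,Species Q),Species A).
Species K and Species Q form a cherry on this tree, so they are sister taxa.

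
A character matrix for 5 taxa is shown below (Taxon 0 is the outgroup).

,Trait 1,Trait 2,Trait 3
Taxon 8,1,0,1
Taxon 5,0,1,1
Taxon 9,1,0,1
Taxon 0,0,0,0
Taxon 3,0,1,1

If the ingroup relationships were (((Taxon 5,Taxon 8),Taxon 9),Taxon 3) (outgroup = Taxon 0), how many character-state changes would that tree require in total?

Map each character onto (((Taxon 5,Taxon 8),Taxon 9),Taxon 3) (rooted by Taxon 0) and count the minimum state changes it requires (Fitch parsimony):
Trait 1: 2; Trait 2: 2; Trait 3: 1.
Total tree length = 5.

5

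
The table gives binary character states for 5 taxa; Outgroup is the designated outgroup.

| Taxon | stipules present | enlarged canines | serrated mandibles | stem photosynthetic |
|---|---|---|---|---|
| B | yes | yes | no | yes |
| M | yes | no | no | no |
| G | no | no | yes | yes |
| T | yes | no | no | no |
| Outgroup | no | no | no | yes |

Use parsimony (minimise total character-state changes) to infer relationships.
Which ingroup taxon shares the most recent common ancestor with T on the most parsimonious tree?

M

Character polarity is set by the outgroup: the derived state is whichever differs from the outgroup's state, so for stem photosynthetic the derived state is 'no', and for the remaining characters it is 'yes'.
Only B, M, and T show the derived state 'yes' for stipules present, supporting them as a clade.
enlarged canines (derived state 'yes') is unique to B (autapomorphy; uninformative for grouping).
serrated mandibles (derived state 'yes') is unique to G (autapomorphy; uninformative for grouping).
stem photosynthetic: derived state 'no' in M and T only — synapomorphy for {M, T}.
Most parsimonious ingroup topology: ((B,(M,T)),G).
T and M form a cherry on this tree, so they are sister taxa.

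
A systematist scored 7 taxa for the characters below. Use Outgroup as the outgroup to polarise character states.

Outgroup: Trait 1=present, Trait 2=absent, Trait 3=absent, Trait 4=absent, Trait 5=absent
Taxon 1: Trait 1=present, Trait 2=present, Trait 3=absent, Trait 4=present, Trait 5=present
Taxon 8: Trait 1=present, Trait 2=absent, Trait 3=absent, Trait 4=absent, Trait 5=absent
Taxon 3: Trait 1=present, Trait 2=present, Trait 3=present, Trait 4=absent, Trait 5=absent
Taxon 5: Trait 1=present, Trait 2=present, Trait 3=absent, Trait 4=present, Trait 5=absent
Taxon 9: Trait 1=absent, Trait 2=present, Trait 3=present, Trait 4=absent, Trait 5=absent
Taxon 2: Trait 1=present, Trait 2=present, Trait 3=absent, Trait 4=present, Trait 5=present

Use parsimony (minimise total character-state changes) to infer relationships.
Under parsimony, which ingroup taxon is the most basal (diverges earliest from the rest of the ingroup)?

Character polarity is set by the outgroup: the derived state is whichever differs from the outgroup's state, so for Trait 1 the derived state is 'absent', and for the remaining characters it is 'present'.
Trait 1: derived state 'absent' in Taxon 9 only — an autapomorphy, so it tells us nothing about relationships among taxa.
Trait 2 (derived state 'present') is shared by Taxon 1, Taxon 2, Taxon 3, Taxon 5, and Taxon 9 — a synapomorphy uniting that clade.
Trait 3 (derived state 'present') is shared by Taxon 3 and Taxon 9 — a synapomorphy uniting that clade.
Only Taxon 1, Taxon 2, and Taxon 5 show the derived state 'present' for Trait 4, supporting them as a clade.
Only Taxon 1 and Taxon 2 show the derived state 'present' for Trait 5, supporting them as a clade.
Most parsimonious ingroup topology: ((((Taxon 1,Taxon 2),Taxon 5),(Taxon 3,Taxon 9)),Taxon 8).
Taxon 8 is sister to the clade containing all other ingroup taxa, so it is the earliest-diverging (most basal) ingroup lineage.

Taxon 8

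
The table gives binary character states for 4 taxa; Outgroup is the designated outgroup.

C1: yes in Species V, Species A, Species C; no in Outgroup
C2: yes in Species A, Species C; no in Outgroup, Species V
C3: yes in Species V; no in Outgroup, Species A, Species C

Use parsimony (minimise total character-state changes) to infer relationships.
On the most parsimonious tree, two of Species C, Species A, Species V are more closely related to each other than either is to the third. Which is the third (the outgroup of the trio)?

Species V

The outgroup has state 'no' for every character, so 'yes' is the derived state throughout.
All ingroup taxa share the derived state 'yes' for C1; it defines the ingroup but does not resolve relationships within it.
C2: derived state 'yes' in Species A and Species C only — synapomorphy for {Species A, Species C}.
C3: derived state 'yes' in Species V only — an autapomorphy, so it tells us nothing about relationships among taxa.
Most parsimonious ingroup topology: (Species V,(Species A,Species C)).
Species C and Species A share a more recent common ancestor with each other than either does with Species V, so Species V is the least closely related of the three.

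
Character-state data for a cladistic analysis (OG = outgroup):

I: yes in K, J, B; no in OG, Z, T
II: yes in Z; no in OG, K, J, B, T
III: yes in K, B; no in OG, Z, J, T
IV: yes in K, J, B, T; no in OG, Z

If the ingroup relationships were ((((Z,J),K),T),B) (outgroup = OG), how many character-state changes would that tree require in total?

Map each character onto ((((Z,J),K),T),B) (rooted by OG) and count the minimum state changes it requires (Fitch parsimony):
I: 3; II: 1; III: 2; IV: 2.
Total tree length = 8.

8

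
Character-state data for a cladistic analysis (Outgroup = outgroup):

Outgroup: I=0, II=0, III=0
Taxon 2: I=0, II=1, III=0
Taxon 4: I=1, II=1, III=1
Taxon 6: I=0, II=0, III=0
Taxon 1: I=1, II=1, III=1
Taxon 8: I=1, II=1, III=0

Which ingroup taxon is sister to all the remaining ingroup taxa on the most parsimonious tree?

The outgroup has state '0' for every character, so '1' is the derived state throughout.
I: derived state '1' in Taxon 1, Taxon 4, and Taxon 8 only — synapomorphy for {Taxon 1, Taxon 4, Taxon 8}.
II: derived state '1' in Taxon 1, Taxon 2, Taxon 4, and Taxon 8 only — synapomorphy for {Taxon 1, Taxon 2, Taxon 4, Taxon 8}.
Only Taxon 1 and Taxon 4 show the derived state '1' for III, supporting them as a clade.
Most parsimonious ingroup topology: ((Taxon 2,((Taxon 4,Taxon 1),Taxon 8)),Taxon 6).
Taxon 6 is sister to the clade containing all other ingroup taxa, so it is the earliest-diverging (most basal) ingroup lineage.

Taxon 6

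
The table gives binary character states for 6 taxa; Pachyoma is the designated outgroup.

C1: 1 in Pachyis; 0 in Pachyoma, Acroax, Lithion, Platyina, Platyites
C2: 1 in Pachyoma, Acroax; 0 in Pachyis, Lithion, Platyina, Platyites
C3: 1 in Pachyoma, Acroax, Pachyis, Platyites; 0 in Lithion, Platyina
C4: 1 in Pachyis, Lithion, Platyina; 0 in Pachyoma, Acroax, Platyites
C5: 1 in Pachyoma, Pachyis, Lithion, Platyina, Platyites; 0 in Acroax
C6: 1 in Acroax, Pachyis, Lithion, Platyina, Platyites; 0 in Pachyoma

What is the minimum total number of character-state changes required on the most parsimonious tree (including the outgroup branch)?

6

Character polarity is set by the outgroup: the derived state is whichever differs from the outgroup's state, so for C2, C3, C5 the derived state is '0', and for the remaining characters it is '1'.
C1: derived state '1' in Pachyis only — an autapomorphy, so it tells us nothing about relationships among taxa.
C2: derived state '0' in Lithion, Pachyis, Platyina, and Platyites only — synapomorphy for {Lithion, Pachyis, Platyina, Platyites}.
C3: derived state '0' in Lithion and Platyina only — synapomorphy for {Lithion, Platyina}.
C4 (derived state '1') is shared by Lithion, Pachyis, and Platyina — a synapomorphy uniting that clade.
C5: derived state '0' in Acroax only — an autapomorphy, so it tells us nothing about relationships among taxa.
C6 (derived state '1') is shared by all ingroup taxa — unites the whole ingroup.
Most parsimonious ingroup topology: (Acroax,((Pachyis,(Lithion,Platyina)),Platyites)).
Changes per character on this tree: C1: 1; C2: 1; C3: 1; C4: 1; C5: 1; C6: 1.
Total = 6.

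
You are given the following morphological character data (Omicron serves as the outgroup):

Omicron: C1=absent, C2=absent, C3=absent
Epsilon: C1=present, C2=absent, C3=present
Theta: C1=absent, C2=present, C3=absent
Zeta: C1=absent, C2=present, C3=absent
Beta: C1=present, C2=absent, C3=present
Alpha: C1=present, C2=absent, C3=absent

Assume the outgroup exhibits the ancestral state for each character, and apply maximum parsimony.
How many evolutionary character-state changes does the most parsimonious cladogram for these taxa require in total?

3

The outgroup has state 'absent' for every character, so 'present' is the derived state throughout.
Only Alpha, Beta, and Epsilon show the derived state 'present' for C1, supporting them as a clade.
C2 (derived state 'present') is shared by Theta and Zeta — a synapomorphy uniting that clade.
Only Beta and Epsilon show the derived state 'present' for C3, supporting them as a clade.
Most parsimonious ingroup topology: (((Epsilon,Beta),Alpha),(Theta,Zeta)).
Changes per character on this tree: C1: 1; C2: 1; C3: 1.
Total = 3.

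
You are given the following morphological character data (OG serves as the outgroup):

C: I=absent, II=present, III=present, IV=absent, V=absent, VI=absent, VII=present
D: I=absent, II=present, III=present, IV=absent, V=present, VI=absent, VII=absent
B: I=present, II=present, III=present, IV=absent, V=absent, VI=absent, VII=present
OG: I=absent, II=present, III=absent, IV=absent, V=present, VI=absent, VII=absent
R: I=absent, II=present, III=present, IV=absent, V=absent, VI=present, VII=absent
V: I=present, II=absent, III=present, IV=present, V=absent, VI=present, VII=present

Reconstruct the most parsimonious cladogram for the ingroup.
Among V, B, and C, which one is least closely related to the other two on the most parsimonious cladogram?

C

Character polarity is set by the outgroup: the derived state is whichever differs from the outgroup's state, so for II, V the derived state is 'absent', and for the remaining characters it is 'present'.
Only B and V show the derived state 'present' for I, supporting them as a clade.
II: derived state 'absent' in V only — an autapomorphy, so it tells us nothing about relationships among taxa.
III (derived state 'present') is shared by all ingroup taxa — unites the whole ingroup.
IV: derived state 'present' in V only — an autapomorphy, so it tells us nothing about relationships among taxa.
Only B, C, R, and V show the derived state 'absent' for V, supporting them as a clade.
VI groups R and V, which is incompatible with the clades supported by the remaining characters; treating it as convergent (homoplasy) costs fewer steps than any alternative tree.
Only B, C, and V show the derived state 'present' for VII, supporting them as a clade.
Most parsimonious ingroup topology: (D,(((V,B),C),R)).
B and V share a more recent common ancestor with each other than either does with C, so C is the least closely related of the three.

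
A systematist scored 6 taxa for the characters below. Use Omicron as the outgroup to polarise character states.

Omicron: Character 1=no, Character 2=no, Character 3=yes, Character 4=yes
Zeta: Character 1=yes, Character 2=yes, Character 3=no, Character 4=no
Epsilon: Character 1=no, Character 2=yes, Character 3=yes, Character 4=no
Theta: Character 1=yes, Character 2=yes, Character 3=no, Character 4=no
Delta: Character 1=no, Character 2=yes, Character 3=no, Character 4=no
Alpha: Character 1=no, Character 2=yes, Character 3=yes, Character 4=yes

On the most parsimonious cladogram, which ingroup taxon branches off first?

Alpha

Character polarity is set by the outgroup: the derived state is whichever differs from the outgroup's state, so for Character 3, Character 4 the derived state is 'no', and for the remaining characters it is 'yes'.
Character 1: derived state 'yes' in Theta and Zeta only — synapomorphy for {Theta, Zeta}.
All ingroup taxa share the derived state 'yes' for Character 2; it defines the ingroup but does not resolve relationships within it.
Character 3 (derived state 'no') is shared by Delta, Theta, and Zeta — a synapomorphy uniting that clade.
Character 4 (derived state 'no') is shared by Delta, Epsilon, Theta, and Zeta — a synapomorphy uniting that clade.
Most parsimonious ingroup topology: (((Delta,(Theta,Zeta)),Epsilon),Alpha).
Alpha is sister to the clade containing all other ingroup taxa, so it is the earliest-diverging (most basal) ingroup lineage.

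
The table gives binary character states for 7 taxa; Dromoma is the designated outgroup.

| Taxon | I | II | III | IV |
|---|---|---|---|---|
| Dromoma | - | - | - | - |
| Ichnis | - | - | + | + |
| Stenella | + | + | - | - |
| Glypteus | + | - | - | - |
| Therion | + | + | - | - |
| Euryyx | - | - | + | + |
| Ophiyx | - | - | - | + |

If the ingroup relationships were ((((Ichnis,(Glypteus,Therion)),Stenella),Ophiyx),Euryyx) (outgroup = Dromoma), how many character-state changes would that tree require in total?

Map each character onto ((((Ichnis,(Glypteus,Therion)),Stenella),Ophiyx),Euryyx) (rooted by Dromoma) and count the minimum state changes it requires (Fitch parsimony):
I: 2; II: 2; III: 2; IV: 3.
Total tree length = 9.

9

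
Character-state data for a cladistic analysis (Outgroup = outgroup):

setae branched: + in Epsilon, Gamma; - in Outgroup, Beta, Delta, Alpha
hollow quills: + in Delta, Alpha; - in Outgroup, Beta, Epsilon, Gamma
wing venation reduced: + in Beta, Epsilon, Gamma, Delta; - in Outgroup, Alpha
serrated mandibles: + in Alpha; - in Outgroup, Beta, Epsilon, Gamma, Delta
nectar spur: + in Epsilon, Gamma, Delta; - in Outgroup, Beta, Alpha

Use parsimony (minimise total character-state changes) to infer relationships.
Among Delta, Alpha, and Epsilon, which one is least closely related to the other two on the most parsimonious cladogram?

Alpha

The outgroup has state '-' for every character, so '+' is the derived state throughout.
setae branched (derived state '+') is shared by Epsilon and Gamma — a synapomorphy uniting that clade.
hollow quills groups Alpha and Delta, which is incompatible with the clades supported by the remaining characters; treating it as convergent (homoplasy) costs fewer steps than any alternative tree.
wing venation reduced: derived state '+' in Beta, Delta, Epsilon, and Gamma only — synapomorphy for {Beta, Delta, Epsilon, Gamma}.
serrated mandibles (derived state '+') is unique to Alpha (autapomorphy; uninformative for grouping).
Only Delta, Epsilon, and Gamma show the derived state '+' for nectar spur, supporting them as a clade.
Most parsimonious ingroup topology: ((Beta,((Epsilon,Gamma),Delta)),Alpha).
Epsilon and Delta share a more recent common ancestor with each other than either does with Alpha, so Alpha is the least closely related of the three.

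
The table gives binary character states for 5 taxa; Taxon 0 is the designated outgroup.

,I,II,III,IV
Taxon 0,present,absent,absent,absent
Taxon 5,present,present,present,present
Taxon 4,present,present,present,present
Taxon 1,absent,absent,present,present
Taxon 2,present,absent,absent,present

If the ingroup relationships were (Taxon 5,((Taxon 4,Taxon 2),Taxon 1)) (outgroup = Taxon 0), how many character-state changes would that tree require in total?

6

Map each character onto (Taxon 5,((Taxon 4,Taxon 2),Taxon 1)) (rooted by Taxon 0) and count the minimum state changes it requires (Fitch parsimony):
I: 1; II: 2; III: 2; IV: 1.
Total tree length = 6.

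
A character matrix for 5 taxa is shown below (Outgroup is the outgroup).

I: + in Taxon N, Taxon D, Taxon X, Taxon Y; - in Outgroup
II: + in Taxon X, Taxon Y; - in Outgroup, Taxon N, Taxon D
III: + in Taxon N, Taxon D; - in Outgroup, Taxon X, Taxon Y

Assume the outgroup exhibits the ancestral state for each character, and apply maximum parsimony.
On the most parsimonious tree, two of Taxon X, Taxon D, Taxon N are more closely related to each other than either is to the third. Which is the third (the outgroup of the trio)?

Taxon X

The outgroup has state '-' for every character, so '+' is the derived state throughout.
I (derived state '+') is shared by all ingroup taxa — unites the whole ingroup.
Only Taxon X and Taxon Y show the derived state '+' for II, supporting them as a clade.
Only Taxon D and Taxon N show the derived state '+' for III, supporting them as a clade.
Most parsimonious ingroup topology: ((Taxon N,Taxon D),(Taxon X,Taxon Y)).
Taxon D and Taxon N share a more recent common ancestor with each other than either does with Taxon X, so Taxon X is the least closely related of the three.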